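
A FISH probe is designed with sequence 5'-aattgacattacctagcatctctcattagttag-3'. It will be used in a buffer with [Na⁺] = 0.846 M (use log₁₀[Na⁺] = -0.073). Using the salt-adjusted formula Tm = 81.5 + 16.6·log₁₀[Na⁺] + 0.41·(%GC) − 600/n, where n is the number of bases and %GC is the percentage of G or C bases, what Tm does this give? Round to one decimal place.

Length n = 33. C=7, G=4, A=10, T=12
G+C = 11, so %GC = 11/33 × 100 = 33.333%
Salt term: 16.6 × (-0.073) = -1.212
GC term: 0.41 × 33.333 = 13.667; length term: −600/33 = −18.182
Tm = 81.5 + (-1.212) + 13.667 − 18.182 = 75.773 → 75.8°C

75.8°C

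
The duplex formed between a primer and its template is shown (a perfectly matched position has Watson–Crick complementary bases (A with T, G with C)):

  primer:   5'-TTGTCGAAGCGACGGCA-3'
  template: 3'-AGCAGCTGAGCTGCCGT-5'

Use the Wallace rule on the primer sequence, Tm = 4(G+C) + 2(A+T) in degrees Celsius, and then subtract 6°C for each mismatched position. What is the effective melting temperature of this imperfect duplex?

Primer base counts: A=4, T=3, G=6, C=4 → A+T=7, G+C=10
Perfect-match Tm = 2(7) + 4(10) = 14 + 40 = 54°C
Mismatches (positions where the bases are not complementary): 3 (at positions 2, 8, 9)
Effective Tm = 54 − 3×6 = 54 − 18 = 36°C

36°C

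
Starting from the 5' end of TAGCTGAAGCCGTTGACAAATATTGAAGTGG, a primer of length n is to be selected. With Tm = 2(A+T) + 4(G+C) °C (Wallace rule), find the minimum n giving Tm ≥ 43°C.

First 14 bases: TAGCTGAAGCCGTT → Tm = 42°C (< 43°C)
First 15 bases: TAGCTGAAGCCGTTG → Tm = 46°C (≥ 43°C)
Since every base adds ≥2°C, Tm only increases with n, so the threshold is first crossed at n = 15.

n = 15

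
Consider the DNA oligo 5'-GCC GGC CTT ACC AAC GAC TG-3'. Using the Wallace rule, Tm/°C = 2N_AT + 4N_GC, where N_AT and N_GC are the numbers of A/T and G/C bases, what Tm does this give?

A=4, G=5, C=8, T=3
So N_AT = 7 and N_GC = 13.
Tm = 4·13 + 2·7 = 52 + 14 = 66°C

66°C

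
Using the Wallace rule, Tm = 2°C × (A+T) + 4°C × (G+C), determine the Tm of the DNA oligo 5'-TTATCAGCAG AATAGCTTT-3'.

T=7, A=6, G=3, C=3
So N_AT = 13 and N_GC = 6.
Tm = 2(13) + 4(6) = 26 + 24 = 50°C

50°C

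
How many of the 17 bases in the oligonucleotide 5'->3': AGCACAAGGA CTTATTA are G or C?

Scanning the sequence gives C=3, T=4, A=7, G=3.
G+C = 3 + 3 = 6

6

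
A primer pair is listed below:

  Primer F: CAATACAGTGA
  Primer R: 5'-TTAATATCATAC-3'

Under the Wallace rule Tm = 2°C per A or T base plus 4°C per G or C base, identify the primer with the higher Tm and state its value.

Primer F, 30°C

Primer F: A+T=7, G+C=4 → Tm = 2(7)+4(4) = 30°C
Primer R: A+T=10, G+C=2 → Tm = 2(10)+4(2) = 28°C
30°C vs 28°C → primer F is higher.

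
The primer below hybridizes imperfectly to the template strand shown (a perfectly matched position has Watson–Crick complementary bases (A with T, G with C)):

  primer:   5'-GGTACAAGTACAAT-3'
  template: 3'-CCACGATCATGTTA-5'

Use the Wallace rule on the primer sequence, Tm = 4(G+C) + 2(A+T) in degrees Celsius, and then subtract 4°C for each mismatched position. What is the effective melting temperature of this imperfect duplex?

30°C

Primer base counts: A=6, T=3, G=3, C=2 → A+T=9, G+C=5
Perfect-match Tm = 2(9) + 4(5) = 18 + 20 = 38°C
Mismatches (positions where the bases are not complementary): 2 (at positions 4, 6)
Effective Tm = 38 − 2×4 = 38 − 8 = 30°C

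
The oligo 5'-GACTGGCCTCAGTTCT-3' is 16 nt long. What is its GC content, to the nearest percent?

56%

Scanning the sequence gives C=5, T=5, G=4, A=2.
G+C = 4 + 5 = 9 out of 16 bases
%GC = 9/16 × 100 = 56.25% ≈ 56%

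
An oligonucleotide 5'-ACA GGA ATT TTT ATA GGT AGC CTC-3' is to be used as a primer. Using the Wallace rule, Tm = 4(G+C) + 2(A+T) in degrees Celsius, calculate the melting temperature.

Counting bases: C=4, G=5, T=8, A=7
So N_AT = 15 and N_GC = 9.
Tm = 2×15 + 4×9 = 66°C

66°C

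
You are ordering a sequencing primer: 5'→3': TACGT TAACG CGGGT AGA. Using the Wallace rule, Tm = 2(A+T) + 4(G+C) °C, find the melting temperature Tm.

Counting bases: T=4, A=5, G=6, C=3
AT pairs contribute 9, GC pairs contribute 9.
Tm = 4·9 + 2·9 = 36 + 18 = 54°C

54°C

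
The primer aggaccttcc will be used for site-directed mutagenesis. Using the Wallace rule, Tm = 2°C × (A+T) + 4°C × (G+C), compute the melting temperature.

32°C

Scanning the sequence gives G=2, A=2, T=2, C=4.
A+T = 4, G+C = 6
Tm = 2×4 + 4×6 = 32°C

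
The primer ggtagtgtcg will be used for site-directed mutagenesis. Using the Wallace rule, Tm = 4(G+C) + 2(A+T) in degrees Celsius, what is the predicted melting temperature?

Counting bases: G=5, A=1, T=3, C=1
So N_AT = 4 and N_GC = 6.
Tm = 2×4 + 4×6 = 32°C

32°C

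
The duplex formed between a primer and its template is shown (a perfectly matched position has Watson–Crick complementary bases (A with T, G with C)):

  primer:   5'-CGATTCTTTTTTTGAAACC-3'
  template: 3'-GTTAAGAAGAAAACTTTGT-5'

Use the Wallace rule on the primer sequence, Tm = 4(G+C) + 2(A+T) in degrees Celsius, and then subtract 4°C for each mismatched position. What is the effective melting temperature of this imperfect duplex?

Primer base counts: A=4, T=9, G=2, C=4 → A+T=13, G+C=6
Perfect-match Tm = 2(13) + 4(6) = 26 + 24 = 50°C
Mismatches (positions where the bases are not complementary): 3 (at positions 2, 9, 19)
Effective Tm = 50 − 3×4 = 50 − 12 = 38°C

38°C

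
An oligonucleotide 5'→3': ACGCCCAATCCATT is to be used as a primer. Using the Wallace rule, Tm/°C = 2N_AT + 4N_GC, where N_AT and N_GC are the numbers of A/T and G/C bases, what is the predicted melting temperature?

G=1, C=6, A=4, T=3
AT pairs contribute 7, GC pairs contribute 7.
Tm = 4·7 + 2·7 = 28 + 14 = 42°C

42°C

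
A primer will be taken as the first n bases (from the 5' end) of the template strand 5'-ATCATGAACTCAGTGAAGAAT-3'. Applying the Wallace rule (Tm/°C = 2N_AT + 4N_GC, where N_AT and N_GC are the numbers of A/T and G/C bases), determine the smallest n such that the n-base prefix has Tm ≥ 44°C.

First 15 bases: ATCATGAACTCAGTG → Tm = 42°C (< 44°C)
First 16 bases: ATCATGAACTCAGTGA → Tm = 44°C (≥ 44°C)
Since every base adds ≥2°C, Tm only increases with n, so the threshold is first crossed at n = 16.

n = 16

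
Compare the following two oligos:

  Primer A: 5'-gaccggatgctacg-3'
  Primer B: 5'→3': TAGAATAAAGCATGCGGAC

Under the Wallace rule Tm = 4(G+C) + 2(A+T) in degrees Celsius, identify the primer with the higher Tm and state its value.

Primer A: A+T=5, G+C=9 → Tm = 2(5)+4(9) = 46°C
Primer B: A+T=11, G+C=8 → Tm = 2(11)+4(8) = 54°C
46°C vs 54°C → primer B is higher.

Primer B, 54°C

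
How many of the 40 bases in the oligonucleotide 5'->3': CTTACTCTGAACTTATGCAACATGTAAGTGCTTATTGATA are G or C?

13

Base counts: T=15, A=12, C=7, G=6
G+C = 6 + 7 = 13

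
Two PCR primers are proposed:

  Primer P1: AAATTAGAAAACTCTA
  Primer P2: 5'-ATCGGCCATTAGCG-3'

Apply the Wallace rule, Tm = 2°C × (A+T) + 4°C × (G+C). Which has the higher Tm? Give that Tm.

Primer P2, 44°C

Primer P1: A+T=13, G+C=3 → Tm = 2(13)+4(3) = 38°C
Primer P2: A+T=6, G+C=8 → Tm = 2(6)+4(8) = 44°C
38°C vs 44°C → primer P2 is higher.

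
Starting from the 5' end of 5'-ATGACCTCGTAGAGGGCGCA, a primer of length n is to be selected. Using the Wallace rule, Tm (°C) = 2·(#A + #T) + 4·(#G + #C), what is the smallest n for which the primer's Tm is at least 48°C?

First 15 bases: ATGACCTCGTAGAGG → Tm = 46°C (< 48°C)
First 16 bases: ATGACCTCGTAGAGGG → Tm = 50°C (≥ 48°C)
Each additional base adds 2°C (A/T) or 4°C (G/C), so Tm is non-decreasing in n; n = 16 is the first length to reach 48°C.

n = 16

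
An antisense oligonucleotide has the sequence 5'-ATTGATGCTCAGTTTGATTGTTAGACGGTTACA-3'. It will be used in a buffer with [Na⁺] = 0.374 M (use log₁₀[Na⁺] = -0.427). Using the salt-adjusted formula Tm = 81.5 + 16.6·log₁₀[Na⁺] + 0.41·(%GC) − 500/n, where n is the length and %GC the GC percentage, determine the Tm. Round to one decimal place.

Length n = 33. Scanning the sequence gives A=8, C=4, G=8, T=13.
G+C = 12, so %GC = 12/33 × 100 = 36.364%
Salt term: 16.6 × (-0.427) = -7.088
GC term: 0.41 × 36.364 = 14.909; length term: −500/33 = −15.152
Tm = 81.5 + (-7.088) + 14.909 − 15.152 = 74.169 → 74.2°C

74.2°C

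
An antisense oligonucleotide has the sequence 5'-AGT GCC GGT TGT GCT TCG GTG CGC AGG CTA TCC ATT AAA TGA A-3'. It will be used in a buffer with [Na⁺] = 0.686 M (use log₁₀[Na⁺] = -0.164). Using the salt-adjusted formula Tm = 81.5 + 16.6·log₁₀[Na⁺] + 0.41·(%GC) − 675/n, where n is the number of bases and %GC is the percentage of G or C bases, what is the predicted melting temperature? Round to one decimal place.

Length n = 43. A=9, C=9, T=12, G=13
G+C = 22, so %GC = 22/43 × 100 = 51.163%
Salt term: 16.6 × (-0.164) = -2.722
GC term: 0.41 × 51.163 = 20.977; length term: −675/43 = −15.698
Tm = 81.5 + (-2.722) + 20.977 − 15.698 = 84.057 → 84.1°C

84.1°C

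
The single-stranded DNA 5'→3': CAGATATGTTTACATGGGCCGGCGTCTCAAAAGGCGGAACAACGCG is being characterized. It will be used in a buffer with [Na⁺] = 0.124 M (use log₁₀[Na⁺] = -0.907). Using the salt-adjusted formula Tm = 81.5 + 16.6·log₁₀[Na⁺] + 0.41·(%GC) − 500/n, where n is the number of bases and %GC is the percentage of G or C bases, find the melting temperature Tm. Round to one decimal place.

77.9°C

Length n = 46. Scanning the sequence gives G=14, T=8, A=13, C=11.
G+C = 25, so %GC = 25/46 × 100 = 54.348%
Salt term: 16.6 × (-0.907) = -15.056
GC term: 0.41 × 54.348 = 22.283; length term: −500/46 = −10.87
Tm = 81.5 + (-15.056) + 22.283 − 10.87 = 77.857 → 77.9°C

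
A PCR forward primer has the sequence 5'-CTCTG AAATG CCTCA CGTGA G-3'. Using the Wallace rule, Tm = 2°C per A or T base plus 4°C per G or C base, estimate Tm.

64°C

Counting bases: G=5, C=6, T=5, A=5
AT pairs contribute 10, GC pairs contribute 11.
Tm = 2×10 + 4×11 = 64°C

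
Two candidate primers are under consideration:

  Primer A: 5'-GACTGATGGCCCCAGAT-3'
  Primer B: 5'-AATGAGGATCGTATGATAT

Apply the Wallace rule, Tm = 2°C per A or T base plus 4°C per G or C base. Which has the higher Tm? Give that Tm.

Primer A, 54°C

Primer A: A+T=7, G+C=10 → Tm = 2(7)+4(10) = 54°C
Primer B: A+T=13, G+C=6 → Tm = 2(13)+4(6) = 50°C
54°C vs 50°C → primer A is higher.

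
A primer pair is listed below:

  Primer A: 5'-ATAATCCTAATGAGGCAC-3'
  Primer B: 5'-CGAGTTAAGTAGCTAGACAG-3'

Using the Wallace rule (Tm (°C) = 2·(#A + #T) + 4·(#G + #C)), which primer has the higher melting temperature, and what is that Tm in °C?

Primer A: A+T=11, G+C=7 → Tm = 2(11)+4(7) = 50°C
Primer B: A+T=11, G+C=9 → Tm = 2(11)+4(9) = 58°C
50°C vs 58°C → primer B is higher.

Primer B, 58°C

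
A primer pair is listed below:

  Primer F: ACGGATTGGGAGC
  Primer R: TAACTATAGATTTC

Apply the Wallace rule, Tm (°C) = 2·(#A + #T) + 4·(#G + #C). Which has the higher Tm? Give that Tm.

Primer F, 42°C

Primer F: A+T=5, G+C=8 → Tm = 2(5)+4(8) = 42°C
Primer R: A+T=11, G+C=3 → Tm = 2(11)+4(3) = 34°C
42°C vs 34°C → primer F is higher.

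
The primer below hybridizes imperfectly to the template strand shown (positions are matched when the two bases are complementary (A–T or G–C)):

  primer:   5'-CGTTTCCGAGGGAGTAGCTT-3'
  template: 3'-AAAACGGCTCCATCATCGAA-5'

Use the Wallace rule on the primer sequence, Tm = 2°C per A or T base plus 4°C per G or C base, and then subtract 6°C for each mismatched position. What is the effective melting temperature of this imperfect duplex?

Primer base counts: A=3, T=6, G=7, C=4 → A+T=9, G+C=11
Perfect-match Tm = 2(9) + 4(11) = 18 + 44 = 62°C
Mismatches (positions where the bases are not complementary): 4 (at positions 1, 2, 5, 12)
Effective Tm = 62 − 4×6 = 62 − 24 = 38°C

38°C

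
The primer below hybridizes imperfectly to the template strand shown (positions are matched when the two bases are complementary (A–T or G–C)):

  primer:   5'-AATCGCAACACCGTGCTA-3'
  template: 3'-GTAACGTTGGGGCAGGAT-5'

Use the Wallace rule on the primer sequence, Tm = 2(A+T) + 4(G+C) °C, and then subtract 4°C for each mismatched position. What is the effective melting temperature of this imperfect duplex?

38°C

Primer base counts: A=6, T=3, G=3, C=6 → A+T=9, G+C=9
Perfect-match Tm = 2(9) + 4(9) = 18 + 36 = 54°C
Mismatches (positions where the bases are not complementary): 4 (at positions 1, 4, 10, 15)
Effective Tm = 54 − 4×4 = 54 − 16 = 38°C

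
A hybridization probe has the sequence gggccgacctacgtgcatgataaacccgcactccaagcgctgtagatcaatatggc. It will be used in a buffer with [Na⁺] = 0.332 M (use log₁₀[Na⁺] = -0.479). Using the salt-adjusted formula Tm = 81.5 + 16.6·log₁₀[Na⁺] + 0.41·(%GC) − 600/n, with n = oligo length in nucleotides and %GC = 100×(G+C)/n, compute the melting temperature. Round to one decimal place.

Length n = 56. Base counts: C=17, G=14, T=10, A=15
G+C = 31, so %GC = 31/56 × 100 = 55.357%
Salt term: 16.6 × (-0.479) = -7.951
GC term: 0.41 × 55.357 = 22.696; length term: −600/56 = −10.714
Tm = 81.5 + (-7.951) + 22.696 − 10.714 = 85.531 → 85.5°C

85.5°C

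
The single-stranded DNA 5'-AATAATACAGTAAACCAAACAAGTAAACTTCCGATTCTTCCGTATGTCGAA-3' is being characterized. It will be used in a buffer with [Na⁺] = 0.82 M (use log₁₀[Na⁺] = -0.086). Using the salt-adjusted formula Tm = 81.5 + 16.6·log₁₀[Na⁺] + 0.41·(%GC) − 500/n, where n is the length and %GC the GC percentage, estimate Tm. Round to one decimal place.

Length n = 51. Base counts: C=11, T=13, G=6, A=21
G+C = 17, so %GC = 17/51 × 100 = 33.333%
Salt term: 16.6 × (-0.086) = -1.428
GC term: 0.41 × 33.333 = 13.667; length term: −500/51 = −9.804
Tm = 81.5 + (-1.428) + 13.667 − 9.804 = 83.935 → 83.9°C

83.9°C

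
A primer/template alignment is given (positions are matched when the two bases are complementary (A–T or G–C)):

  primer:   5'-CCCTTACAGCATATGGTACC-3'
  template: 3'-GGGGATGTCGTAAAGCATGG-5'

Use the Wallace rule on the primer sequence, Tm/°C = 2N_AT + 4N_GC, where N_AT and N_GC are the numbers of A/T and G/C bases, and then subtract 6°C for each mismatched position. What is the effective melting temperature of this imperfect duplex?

Primer base counts: A=5, T=5, G=3, C=7 → A+T=10, G+C=10
Perfect-match Tm = 2(10) + 4(10) = 20 + 40 = 60°C
Mismatches (positions where the bases are not complementary): 3 (at positions 4, 13, 15)
Effective Tm = 60 − 3×6 = 60 − 18 = 42°C

42°C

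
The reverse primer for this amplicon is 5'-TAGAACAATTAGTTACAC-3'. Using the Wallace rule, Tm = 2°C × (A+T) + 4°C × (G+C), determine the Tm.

Base counts: T=5, G=2, A=8, C=3
A+T = 13, G+C = 5
Tm = 2×13 + 4×5 = 46°C

46°C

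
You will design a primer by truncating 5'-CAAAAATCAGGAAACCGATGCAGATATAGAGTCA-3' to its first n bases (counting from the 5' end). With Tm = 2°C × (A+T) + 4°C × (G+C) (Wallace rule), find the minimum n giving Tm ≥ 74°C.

n = 27

First 26 bases: CAAAAATCAGGAAACCGATGCAGATA → Tm = 72°C (< 74°C)
First 27 bases: CAAAAATCAGGAAACCGATGCAGATAT → Tm = 74°C (≥ 74°C)
Since every base adds ≥2°C, Tm only increases with n, so the threshold is first crossed at n = 27.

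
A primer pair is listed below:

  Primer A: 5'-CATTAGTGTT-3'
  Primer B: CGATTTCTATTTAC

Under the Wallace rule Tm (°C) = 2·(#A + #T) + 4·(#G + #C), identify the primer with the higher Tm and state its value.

Primer A: A+T=7, G+C=3 → Tm = 2(7)+4(3) = 26°C
Primer B: A+T=10, G+C=4 → Tm = 2(10)+4(4) = 36°C
26°C vs 36°C → primer B is higher.

Primer B, 36°C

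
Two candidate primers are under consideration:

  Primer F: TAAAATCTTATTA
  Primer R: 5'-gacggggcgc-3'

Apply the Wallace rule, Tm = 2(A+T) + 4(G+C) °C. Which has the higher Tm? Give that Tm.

Primer R, 38°C

Primer F: A+T=12, G+C=1 → Tm = 2(12)+4(1) = 28°C
Primer R: A+T=1, G+C=9 → Tm = 2(1)+4(9) = 38°C
28°C vs 38°C → primer R is higher.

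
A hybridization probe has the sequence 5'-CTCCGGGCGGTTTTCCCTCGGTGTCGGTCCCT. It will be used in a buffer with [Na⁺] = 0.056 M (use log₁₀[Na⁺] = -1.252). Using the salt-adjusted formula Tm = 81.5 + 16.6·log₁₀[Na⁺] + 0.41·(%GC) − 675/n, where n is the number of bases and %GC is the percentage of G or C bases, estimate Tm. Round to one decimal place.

Length n = 32. T=10, A=0, G=10, C=12
G+C = 22, so %GC = 22/32 × 100 = 68.75%
Salt term: 16.6 × (-1.252) = -20.783
GC term: 0.41 × 68.75 = 28.188; length term: −675/32 = −21.094
Tm = 81.5 + (-20.783) + 28.188 − 21.094 = 67.811 → 67.8°C

67.8°C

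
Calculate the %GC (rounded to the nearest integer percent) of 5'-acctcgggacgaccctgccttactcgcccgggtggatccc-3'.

Counting bases: C=17, T=7, A=5, G=11
G+C = 11 + 17 = 28 out of 40 bases
%GC = 28/40 × 100 = 70% ≈ 70%

70%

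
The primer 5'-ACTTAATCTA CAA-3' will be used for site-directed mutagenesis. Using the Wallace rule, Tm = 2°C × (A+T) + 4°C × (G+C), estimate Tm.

32°C

A=6, T=4, C=3, G=0
So N_AT = 10 and N_GC = 3.
Tm = 2×10 + 4×3 = 32°C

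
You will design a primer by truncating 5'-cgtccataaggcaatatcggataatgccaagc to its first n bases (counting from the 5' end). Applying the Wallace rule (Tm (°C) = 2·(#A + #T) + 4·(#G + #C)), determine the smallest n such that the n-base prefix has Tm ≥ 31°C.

First 10 bases: CGTCCATAAG → Tm = 30°C (< 31°C)
First 11 bases: CGTCCATAAGG → Tm = 34°C (≥ 31°C)
Each additional base adds 2°C (A/T) or 4°C (G/C), so Tm is non-decreasing in n; n = 11 is the first length to reach 31°C.

n = 11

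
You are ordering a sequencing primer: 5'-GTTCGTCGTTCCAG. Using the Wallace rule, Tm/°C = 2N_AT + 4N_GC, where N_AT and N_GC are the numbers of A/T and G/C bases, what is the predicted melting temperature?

Counting bases: C=4, A=1, T=5, G=4
So N_AT = 6 and N_GC = 8.
Tm = 2(6) + 4(8) = 12 + 32 = 44°C

44°C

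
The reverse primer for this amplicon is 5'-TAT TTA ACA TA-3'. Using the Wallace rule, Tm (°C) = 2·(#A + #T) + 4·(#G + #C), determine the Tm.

Counting bases: G=0, T=5, C=1, A=5
AT pairs contribute 10, GC pairs contribute 1.
Tm = 4·1 + 2·10 = 4 + 20 = 24°C

24°C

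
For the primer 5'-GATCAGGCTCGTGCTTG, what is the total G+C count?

A=2, C=4, G=6, T=5
G+C = 6 + 4 = 10

10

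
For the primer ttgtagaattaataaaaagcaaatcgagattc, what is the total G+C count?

Base counts: G=5, T=9, C=3, A=15
G+C = 5 + 3 = 8

8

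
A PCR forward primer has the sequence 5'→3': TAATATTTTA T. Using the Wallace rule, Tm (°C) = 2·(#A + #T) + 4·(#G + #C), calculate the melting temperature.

Scanning the sequence gives T=7, C=0, G=0, A=4.
AT pairs contribute 11, GC pairs contribute 0.
Tm = 2×11 + 4×0 = 22°C

22°C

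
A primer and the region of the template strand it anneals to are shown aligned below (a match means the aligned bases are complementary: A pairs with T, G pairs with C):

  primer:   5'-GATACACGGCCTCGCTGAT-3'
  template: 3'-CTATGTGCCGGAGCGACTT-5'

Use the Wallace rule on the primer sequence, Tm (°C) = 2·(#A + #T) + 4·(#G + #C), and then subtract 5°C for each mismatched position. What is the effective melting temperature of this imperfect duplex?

Primer base counts: A=4, T=4, G=5, C=6 → A+T=8, G+C=11
Perfect-match Tm = 2(8) + 4(11) = 16 + 44 = 60°C
Mismatches (positions where the bases are not complementary): 1 (at position 19)
Effective Tm = 60 − 1×5 = 60 − 5 = 55°C

55°C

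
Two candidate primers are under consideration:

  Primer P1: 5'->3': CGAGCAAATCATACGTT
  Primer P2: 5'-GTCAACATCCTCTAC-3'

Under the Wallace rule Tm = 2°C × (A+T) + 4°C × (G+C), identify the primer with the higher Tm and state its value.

Primer P1: A+T=10, G+C=7 → Tm = 2(10)+4(7) = 48°C
Primer P2: A+T=8, G+C=7 → Tm = 2(8)+4(7) = 44°C
48°C vs 44°C → primer P1 is higher.

Primer P1, 48°C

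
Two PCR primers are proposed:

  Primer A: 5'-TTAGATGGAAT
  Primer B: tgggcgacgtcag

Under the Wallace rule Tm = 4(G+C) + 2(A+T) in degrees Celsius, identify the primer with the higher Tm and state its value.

Primer B, 44°C

Primer A: A+T=8, G+C=3 → Tm = 2(8)+4(3) = 28°C
Primer B: A+T=4, G+C=9 → Tm = 2(4)+4(9) = 44°C
28°C vs 44°C → primer B is higher.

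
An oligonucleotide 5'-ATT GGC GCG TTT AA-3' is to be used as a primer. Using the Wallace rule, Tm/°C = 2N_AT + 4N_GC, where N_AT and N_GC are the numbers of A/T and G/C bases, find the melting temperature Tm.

T=5, C=2, G=4, A=3
A+T = 8, G+C = 6
Tm = 2×8 + 4×6 = 40°C

40°C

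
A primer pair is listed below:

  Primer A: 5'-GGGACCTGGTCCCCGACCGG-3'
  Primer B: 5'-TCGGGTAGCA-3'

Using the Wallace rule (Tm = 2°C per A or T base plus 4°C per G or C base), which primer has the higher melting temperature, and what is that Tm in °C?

Primer A, 72°C

Primer A: A+T=4, G+C=16 → Tm = 2(4)+4(16) = 72°C
Primer B: A+T=4, G+C=6 → Tm = 2(4)+4(6) = 32°C
72°C vs 32°C → primer A is higher.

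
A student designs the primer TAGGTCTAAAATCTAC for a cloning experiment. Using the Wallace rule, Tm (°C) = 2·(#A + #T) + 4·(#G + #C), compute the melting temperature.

42°C

Counting bases: G=2, C=3, A=6, T=5
So N_AT = 11 and N_GC = 5.
Tm = 2×11 + 4×5 = 42°C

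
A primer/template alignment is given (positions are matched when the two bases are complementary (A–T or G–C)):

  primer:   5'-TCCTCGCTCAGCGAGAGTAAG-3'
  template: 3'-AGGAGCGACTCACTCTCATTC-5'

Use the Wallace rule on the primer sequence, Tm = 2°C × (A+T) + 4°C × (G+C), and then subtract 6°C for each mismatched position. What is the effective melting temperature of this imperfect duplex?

Primer base counts: A=5, T=4, G=6, C=6 → A+T=9, G+C=12
Perfect-match Tm = 2(9) + 4(12) = 18 + 48 = 66°C
Mismatches (positions where the bases are not complementary): 2 (at positions 9, 12)
Effective Tm = 66 − 2×6 = 66 − 12 = 54°C

54°C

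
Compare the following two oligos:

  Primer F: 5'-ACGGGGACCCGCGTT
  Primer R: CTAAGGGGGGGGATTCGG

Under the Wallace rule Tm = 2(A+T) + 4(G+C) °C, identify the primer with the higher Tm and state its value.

Primer F: A+T=4, G+C=11 → Tm = 2(4)+4(11) = 52°C
Primer R: A+T=6, G+C=12 → Tm = 2(6)+4(12) = 60°C
52°C vs 60°C → primer R is higher.

Primer R, 60°C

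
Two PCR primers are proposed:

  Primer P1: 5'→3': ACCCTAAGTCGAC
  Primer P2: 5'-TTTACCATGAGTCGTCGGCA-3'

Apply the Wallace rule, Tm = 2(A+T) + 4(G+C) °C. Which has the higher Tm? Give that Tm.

Primer P2, 60°C

Primer P1: A+T=6, G+C=7 → Tm = 2(6)+4(7) = 40°C
Primer P2: A+T=10, G+C=10 → Tm = 2(10)+4(10) = 60°C
40°C vs 60°C → primer P2 is higher.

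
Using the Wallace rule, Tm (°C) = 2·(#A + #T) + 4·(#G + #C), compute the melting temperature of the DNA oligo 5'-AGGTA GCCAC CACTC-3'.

48°C

A=4, G=3, T=2, C=6
AT pairs contribute 6, GC pairs contribute 9.
Tm = 2×6 + 4×9 = 48°C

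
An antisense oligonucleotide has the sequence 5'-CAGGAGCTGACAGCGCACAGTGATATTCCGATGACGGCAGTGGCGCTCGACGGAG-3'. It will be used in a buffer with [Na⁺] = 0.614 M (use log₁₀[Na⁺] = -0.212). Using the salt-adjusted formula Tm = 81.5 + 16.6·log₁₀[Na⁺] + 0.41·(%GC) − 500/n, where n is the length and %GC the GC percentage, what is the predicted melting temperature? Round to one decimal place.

94.2°C

Length n = 55. Scanning the sequence gives G=20, C=14, A=13, T=8.
G+C = 34, so %GC = 34/55 × 100 = 61.818%
Salt term: 16.6 × (-0.212) = -3.519
GC term: 0.41 × 61.818 = 25.345; length term: −500/55 = −9.091
Tm = 81.5 + (-3.519) + 25.345 − 9.091 = 94.235 → 94.2°C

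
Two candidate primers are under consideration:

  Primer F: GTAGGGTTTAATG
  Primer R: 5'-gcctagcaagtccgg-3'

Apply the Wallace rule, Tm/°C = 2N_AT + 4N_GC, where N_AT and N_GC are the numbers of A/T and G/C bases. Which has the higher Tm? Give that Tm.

Primer R, 50°C

Primer F: A+T=8, G+C=5 → Tm = 2(8)+4(5) = 36°C
Primer R: A+T=5, G+C=10 → Tm = 2(5)+4(10) = 50°C
36°C vs 50°C → primer R is higher.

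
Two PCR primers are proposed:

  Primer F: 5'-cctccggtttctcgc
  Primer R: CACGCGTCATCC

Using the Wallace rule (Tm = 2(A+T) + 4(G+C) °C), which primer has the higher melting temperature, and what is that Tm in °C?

Primer F: A+T=5, G+C=10 → Tm = 2(5)+4(10) = 50°C
Primer R: A+T=4, G+C=8 → Tm = 2(4)+4(8) = 40°C
50°C vs 40°C → primer F is higher.

Primer F, 50°C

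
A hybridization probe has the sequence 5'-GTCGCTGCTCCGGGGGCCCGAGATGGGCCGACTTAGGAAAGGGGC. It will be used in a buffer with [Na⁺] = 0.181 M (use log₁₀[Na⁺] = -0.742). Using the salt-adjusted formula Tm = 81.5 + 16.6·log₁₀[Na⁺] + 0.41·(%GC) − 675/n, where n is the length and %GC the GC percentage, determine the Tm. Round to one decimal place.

Length n = 45. Counting bases: C=12, T=6, G=20, A=7
G+C = 32, so %GC = 32/45 × 100 = 71.111%
Salt term: 16.6 × (-0.742) = -12.317
GC term: 0.41 × 71.111 = 29.156; length term: −675/45 = −15
Tm = 81.5 + (-12.317) + 29.156 − 15 = 83.339 → 83.3°C

83.3°C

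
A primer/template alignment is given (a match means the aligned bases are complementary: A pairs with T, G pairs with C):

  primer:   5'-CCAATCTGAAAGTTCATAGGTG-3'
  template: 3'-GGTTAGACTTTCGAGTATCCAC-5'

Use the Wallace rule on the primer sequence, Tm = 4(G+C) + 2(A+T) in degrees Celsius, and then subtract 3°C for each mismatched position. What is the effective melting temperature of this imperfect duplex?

59°C

Primer base counts: A=7, T=6, G=5, C=4 → A+T=13, G+C=9
Perfect-match Tm = 2(13) + 4(9) = 26 + 36 = 62°C
Mismatches (positions where the bases are not complementary): 1 (at position 13)
Effective Tm = 62 − 1×3 = 62 − 3 = 59°C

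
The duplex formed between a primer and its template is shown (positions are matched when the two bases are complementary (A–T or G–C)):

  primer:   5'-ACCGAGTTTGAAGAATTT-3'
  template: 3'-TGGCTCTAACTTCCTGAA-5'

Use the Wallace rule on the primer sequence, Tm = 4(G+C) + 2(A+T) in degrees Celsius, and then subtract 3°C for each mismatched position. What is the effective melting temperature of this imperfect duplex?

39°C

Primer base counts: A=6, T=6, G=4, C=2 → A+T=12, G+C=6
Perfect-match Tm = 2(12) + 4(6) = 24 + 24 = 48°C
Mismatches (positions where the bases are not complementary): 3 (at positions 7, 14, 16)
Effective Tm = 48 − 3×3 = 48 − 9 = 39°C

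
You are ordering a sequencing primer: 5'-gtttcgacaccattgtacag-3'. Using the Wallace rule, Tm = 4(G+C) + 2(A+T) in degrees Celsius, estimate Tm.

G=4, A=5, T=6, C=5
A+T = 11, G+C = 9
Tm = 2×11 + 4×9 = 58°C

58°C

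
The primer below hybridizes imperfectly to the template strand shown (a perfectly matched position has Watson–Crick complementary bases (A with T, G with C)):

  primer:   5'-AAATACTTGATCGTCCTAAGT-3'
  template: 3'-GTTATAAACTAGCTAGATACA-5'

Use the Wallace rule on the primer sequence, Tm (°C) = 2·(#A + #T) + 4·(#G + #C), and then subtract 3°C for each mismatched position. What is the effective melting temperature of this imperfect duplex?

41°C

Primer base counts: A=7, T=7, G=3, C=4 → A+T=14, G+C=7
Perfect-match Tm = 2(14) + 4(7) = 28 + 28 = 56°C
Mismatches (positions where the bases are not complementary): 5 (at positions 1, 6, 14, 15, 19)
Effective Tm = 56 − 5×3 = 56 − 15 = 41°C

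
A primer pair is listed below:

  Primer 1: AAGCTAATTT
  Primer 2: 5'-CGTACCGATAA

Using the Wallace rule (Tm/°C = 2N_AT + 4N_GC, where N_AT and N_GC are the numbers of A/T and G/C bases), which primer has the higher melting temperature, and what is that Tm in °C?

Primer 2, 32°C

Primer 1: A+T=8, G+C=2 → Tm = 2(8)+4(2) = 24°C
Primer 2: A+T=6, G+C=5 → Tm = 2(6)+4(5) = 32°C
24°C vs 32°C → primer 2 is higher.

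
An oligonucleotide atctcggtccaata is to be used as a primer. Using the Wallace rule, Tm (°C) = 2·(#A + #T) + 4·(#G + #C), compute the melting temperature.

40°C

Counting bases: C=4, G=2, T=4, A=4
So N_AT = 8 and N_GC = 6.
Tm = 4·6 + 2·8 = 24 + 16 = 40°C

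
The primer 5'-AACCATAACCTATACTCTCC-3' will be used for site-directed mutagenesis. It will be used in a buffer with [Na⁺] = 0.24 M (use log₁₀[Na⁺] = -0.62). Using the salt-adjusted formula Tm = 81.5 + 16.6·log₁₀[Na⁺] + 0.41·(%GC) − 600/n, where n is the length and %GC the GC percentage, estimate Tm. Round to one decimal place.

57.6°C

Length n = 20. Counting bases: C=8, G=0, A=7, T=5
G+C = 8, so %GC = 8/20 × 100 = 40%
Salt term: 16.6 × (-0.62) = -10.292
GC term: 0.41 × 40 = 16.4; length term: −600/20 = −30
Tm = 81.5 + (-10.292) + 16.4 − 30 = 57.608 → 57.6°C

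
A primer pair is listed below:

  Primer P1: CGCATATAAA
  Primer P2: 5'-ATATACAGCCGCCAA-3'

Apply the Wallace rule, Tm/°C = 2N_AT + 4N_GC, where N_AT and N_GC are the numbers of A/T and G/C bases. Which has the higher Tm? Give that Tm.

Primer P1: A+T=7, G+C=3 → Tm = 2(7)+4(3) = 26°C
Primer P2: A+T=8, G+C=7 → Tm = 2(8)+4(7) = 44°C
26°C vs 44°C → primer P2 is higher.

Primer P2, 44°C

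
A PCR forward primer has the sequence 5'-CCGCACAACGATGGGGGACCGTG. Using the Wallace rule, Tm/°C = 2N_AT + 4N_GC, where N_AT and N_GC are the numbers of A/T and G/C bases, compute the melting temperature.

Counting bases: A=5, G=9, T=2, C=7
So N_AT = 7 and N_GC = 16.
Tm = 2×7 + 4×16 = 78°C

78°C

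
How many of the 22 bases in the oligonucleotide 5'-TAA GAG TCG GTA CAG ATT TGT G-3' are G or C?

G=7, A=6, C=2, T=7
G+C = 7 + 2 = 9

9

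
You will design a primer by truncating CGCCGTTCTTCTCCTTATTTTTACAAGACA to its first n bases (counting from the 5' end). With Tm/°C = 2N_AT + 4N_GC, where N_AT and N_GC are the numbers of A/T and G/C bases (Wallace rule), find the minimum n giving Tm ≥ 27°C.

First 7 bases: CGCCGTT → Tm = 24°C (< 27°C)
First 8 bases: CGCCGTTC → Tm = 28°C (≥ 27°C)
Since every base adds ≥2°C, Tm only increases with n, so the threshold is first crossed at n = 8.

n = 8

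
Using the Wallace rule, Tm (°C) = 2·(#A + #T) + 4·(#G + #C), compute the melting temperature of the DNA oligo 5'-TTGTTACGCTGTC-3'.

38°C

G=3, T=6, C=3, A=1
AT pairs contribute 7, GC pairs contribute 6.
Tm = 4·6 + 2·7 = 24 + 14 = 38°C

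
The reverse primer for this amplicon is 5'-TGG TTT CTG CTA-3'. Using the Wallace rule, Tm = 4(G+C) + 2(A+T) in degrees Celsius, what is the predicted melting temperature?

34°C

Scanning the sequence gives G=3, C=2, T=6, A=1.
A+T = 7, G+C = 5
Tm = 2(7) + 4(5) = 14 + 20 = 34°C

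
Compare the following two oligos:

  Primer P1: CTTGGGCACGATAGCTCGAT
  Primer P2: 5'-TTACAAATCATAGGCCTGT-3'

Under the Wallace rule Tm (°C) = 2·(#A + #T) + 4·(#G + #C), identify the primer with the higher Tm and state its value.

Primer P1, 62°C

Primer P1: A+T=9, G+C=11 → Tm = 2(9)+4(11) = 62°C
Primer P2: A+T=12, G+C=7 → Tm = 2(12)+4(7) = 52°C
62°C vs 52°C → primer P1 is higher.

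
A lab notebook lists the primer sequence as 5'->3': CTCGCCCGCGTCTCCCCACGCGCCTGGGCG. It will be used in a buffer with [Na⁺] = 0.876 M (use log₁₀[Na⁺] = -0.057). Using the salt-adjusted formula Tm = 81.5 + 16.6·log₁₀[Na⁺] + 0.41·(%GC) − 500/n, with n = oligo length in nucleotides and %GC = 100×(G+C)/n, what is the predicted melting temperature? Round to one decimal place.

98.1°C

Length n = 30. Base counts: T=4, C=16, G=9, A=1
G+C = 25, so %GC = 25/30 × 100 = 83.333%
Salt term: 16.6 × (-0.057) = -0.946
GC term: 0.41 × 83.333 = 34.167; length term: −500/30 = −16.667
Tm = 81.5 + (-0.946) + 34.167 − 16.667 = 98.054 → 98.1°C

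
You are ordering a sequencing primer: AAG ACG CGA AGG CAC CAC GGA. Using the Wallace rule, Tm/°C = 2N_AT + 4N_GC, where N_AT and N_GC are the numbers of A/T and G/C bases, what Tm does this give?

Scanning the sequence gives G=7, T=0, A=8, C=6.
So N_AT = 8 and N_GC = 13.
Tm = 2(8) + 4(13) = 16 + 52 = 68°C

68°C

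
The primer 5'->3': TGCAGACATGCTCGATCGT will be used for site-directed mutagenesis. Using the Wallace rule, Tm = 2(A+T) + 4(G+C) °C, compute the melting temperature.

58°C

Base counts: T=5, A=4, G=5, C=5
A+T = 9, G+C = 10
Tm = 2(9) + 4(10) = 18 + 40 = 58°C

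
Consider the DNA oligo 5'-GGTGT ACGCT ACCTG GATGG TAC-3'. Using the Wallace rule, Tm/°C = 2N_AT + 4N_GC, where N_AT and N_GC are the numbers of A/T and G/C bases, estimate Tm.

Base counts: A=4, T=6, C=5, G=8
AT pairs contribute 10, GC pairs contribute 13.
Tm = 2×10 + 4×13 = 72°C

72°C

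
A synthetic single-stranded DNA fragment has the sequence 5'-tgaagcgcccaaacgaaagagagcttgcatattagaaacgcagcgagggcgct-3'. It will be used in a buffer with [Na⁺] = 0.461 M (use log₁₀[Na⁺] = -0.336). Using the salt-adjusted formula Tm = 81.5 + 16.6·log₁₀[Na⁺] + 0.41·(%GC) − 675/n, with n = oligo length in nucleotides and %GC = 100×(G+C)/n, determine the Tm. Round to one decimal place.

84.8°C

Length n = 53. Counting bases: G=16, C=12, A=18, T=7
G+C = 28, so %GC = 28/53 × 100 = 52.83%
Salt term: 16.6 × (-0.336) = -5.578
GC term: 0.41 × 52.83 = 21.66; length term: −675/53 = −12.736
Tm = 81.5 + (-5.578) + 21.66 − 12.736 = 84.846 → 84.8°C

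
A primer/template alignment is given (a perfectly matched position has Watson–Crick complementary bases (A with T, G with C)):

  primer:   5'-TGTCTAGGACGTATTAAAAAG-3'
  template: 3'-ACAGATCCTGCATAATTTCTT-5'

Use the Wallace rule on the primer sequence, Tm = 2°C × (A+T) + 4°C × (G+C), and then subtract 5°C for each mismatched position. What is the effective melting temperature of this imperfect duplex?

Primer base counts: A=8, T=6, G=5, C=2 → A+T=14, G+C=7
Perfect-match Tm = 2(14) + 4(7) = 28 + 28 = 56°C
Mismatches (positions where the bases are not complementary): 2 (at positions 19, 21)
Effective Tm = 56 − 2×5 = 56 − 10 = 46°C

46°C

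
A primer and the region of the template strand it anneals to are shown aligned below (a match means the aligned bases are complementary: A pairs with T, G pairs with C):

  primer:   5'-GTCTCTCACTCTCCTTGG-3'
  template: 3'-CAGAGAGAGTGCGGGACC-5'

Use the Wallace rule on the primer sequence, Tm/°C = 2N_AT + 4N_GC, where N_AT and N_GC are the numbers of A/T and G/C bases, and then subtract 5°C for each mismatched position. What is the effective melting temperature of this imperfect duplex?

36°C

Primer base counts: A=1, T=7, G=3, C=7 → A+T=8, G+C=10
Perfect-match Tm = 2(8) + 4(10) = 16 + 40 = 56°C
Mismatches (positions where the bases are not complementary): 4 (at positions 8, 10, 12, 15)
Effective Tm = 56 − 4×5 = 56 − 20 = 36°C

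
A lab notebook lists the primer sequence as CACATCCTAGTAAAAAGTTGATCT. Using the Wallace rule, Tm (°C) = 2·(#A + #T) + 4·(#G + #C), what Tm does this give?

64°C

A=9, T=7, C=5, G=3
A+T = 16, G+C = 8
Tm = 4·8 + 2·16 = 32 + 32 = 64°C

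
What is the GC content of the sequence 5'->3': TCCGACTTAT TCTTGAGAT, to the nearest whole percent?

37%

Scanning the sequence gives C=4, G=3, A=4, T=8.
G+C = 3 + 4 = 7 out of 19 bases
%GC = 7/19 × 100 = 36.84% ≈ 37%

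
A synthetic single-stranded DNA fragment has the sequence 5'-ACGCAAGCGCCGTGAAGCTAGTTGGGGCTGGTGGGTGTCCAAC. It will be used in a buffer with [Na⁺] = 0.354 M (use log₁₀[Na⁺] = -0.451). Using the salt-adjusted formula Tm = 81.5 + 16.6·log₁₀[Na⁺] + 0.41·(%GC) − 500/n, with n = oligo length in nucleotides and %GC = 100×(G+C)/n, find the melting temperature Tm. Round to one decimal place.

88.1°C

Length n = 43. Scanning the sequence gives G=17, T=8, A=8, C=10.
G+C = 27, so %GC = 27/43 × 100 = 62.791%
Salt term: 16.6 × (-0.451) = -7.487
GC term: 0.41 × 62.791 = 25.744; length term: −500/43 = −11.628
Tm = 81.5 + (-7.487) + 25.744 − 11.628 = 88.129 → 88.1°C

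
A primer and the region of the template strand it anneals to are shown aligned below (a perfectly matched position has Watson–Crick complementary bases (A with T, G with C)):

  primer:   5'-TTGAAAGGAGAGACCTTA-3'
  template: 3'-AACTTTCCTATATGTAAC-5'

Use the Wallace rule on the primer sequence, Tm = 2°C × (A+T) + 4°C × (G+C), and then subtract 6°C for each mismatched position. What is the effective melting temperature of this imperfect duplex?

26°C

Primer base counts: A=7, T=4, G=5, C=2 → A+T=11, G+C=7
Perfect-match Tm = 2(11) + 4(7) = 22 + 28 = 50°C
Mismatches (positions where the bases are not complementary): 4 (at positions 10, 12, 15, 18)
Effective Tm = 50 − 4×6 = 50 − 24 = 26°C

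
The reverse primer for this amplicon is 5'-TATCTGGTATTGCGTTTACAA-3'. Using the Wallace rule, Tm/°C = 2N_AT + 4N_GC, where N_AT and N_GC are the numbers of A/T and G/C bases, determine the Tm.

56°C

Counting bases: C=3, G=4, T=9, A=5
So N_AT = 14 and N_GC = 7.
Tm = 2×14 + 4×7 = 56°C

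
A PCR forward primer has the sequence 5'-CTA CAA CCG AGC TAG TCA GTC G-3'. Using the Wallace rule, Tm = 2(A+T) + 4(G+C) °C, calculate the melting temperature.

68°C

T=4, A=6, C=7, G=5
So N_AT = 10 and N_GC = 12.
Tm = 2(10) + 4(12) = 20 + 48 = 68°C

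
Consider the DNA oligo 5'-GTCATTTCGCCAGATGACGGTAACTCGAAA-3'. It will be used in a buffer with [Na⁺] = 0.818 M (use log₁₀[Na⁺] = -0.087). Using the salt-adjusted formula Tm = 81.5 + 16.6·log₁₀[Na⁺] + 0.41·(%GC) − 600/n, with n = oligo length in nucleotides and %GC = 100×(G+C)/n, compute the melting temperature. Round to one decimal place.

79.2°C

Length n = 30. Base counts: T=7, A=9, G=7, C=7
G+C = 14, so %GC = 14/30 × 100 = 46.667%
Salt term: 16.6 × (-0.087) = -1.444
GC term: 0.41 × 46.667 = 19.133; length term: −600/30 = −20
Tm = 81.5 + (-1.444) + 19.133 − 20 = 79.189 → 79.2°C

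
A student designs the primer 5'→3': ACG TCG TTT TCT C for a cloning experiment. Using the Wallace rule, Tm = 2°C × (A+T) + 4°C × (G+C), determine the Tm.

Scanning the sequence gives A=1, G=2, T=6, C=4.
So N_AT = 7 and N_GC = 6.
Tm = 4·6 + 2·7 = 24 + 14 = 38°C

38°C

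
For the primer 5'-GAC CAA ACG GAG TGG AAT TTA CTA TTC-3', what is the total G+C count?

11

Counting bases: T=7, G=6, C=5, A=9
Total G or C: 6 + 5 = 11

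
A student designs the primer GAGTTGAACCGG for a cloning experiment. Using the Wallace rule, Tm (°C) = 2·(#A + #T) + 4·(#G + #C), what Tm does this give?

Counting bases: G=5, C=2, A=3, T=2
A+T = 5, G+C = 7
Tm = 4·7 + 2·5 = 28 + 10 = 38°C

38°C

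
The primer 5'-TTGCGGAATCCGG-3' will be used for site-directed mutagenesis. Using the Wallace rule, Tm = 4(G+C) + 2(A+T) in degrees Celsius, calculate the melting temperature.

G=5, T=3, A=2, C=3
AT pairs contribute 5, GC pairs contribute 8.
Tm = 2×5 + 4×8 = 42°C

42°C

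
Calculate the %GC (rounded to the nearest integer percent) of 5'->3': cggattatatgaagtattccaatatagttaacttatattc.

25%

Base counts: T=16, G=5, C=5, A=14
G+C = 5 + 5 = 10 out of 40 bases
%GC = 10/40 × 100 = 25% ≈ 25%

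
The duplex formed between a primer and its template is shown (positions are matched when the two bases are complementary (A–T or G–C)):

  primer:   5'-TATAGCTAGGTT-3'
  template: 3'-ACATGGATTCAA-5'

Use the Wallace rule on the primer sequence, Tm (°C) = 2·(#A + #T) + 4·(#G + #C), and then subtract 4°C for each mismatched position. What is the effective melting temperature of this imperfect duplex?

Primer base counts: A=3, T=5, G=3, C=1 → A+T=8, G+C=4
Perfect-match Tm = 2(8) + 4(4) = 16 + 16 = 32°C
Mismatches (positions where the bases are not complementary): 3 (at positions 2, 5, 9)
Effective Tm = 32 − 3×4 = 32 − 12 = 20°C

20°C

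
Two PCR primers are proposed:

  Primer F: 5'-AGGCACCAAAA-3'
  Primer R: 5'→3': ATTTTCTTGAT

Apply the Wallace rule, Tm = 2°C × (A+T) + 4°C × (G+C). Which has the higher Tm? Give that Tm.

Primer F, 32°C

Primer F: A+T=6, G+C=5 → Tm = 2(6)+4(5) = 32°C
Primer R: A+T=9, G+C=2 → Tm = 2(9)+4(2) = 26°C
32°C vs 26°C → primer F is higher.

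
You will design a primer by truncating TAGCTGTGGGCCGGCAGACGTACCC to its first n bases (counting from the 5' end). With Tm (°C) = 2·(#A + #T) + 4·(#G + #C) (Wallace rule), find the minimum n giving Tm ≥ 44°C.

n = 13

First 12 bases: TAGCTGTGGGCC → Tm = 40°C (< 44°C)
First 13 bases: TAGCTGTGGGCCG → Tm = 44°C (≥ 44°C)
Each additional base adds 2°C (A/T) or 4°C (G/C), so Tm is non-decreasing in n; n = 13 is the first length to reach 44°C.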